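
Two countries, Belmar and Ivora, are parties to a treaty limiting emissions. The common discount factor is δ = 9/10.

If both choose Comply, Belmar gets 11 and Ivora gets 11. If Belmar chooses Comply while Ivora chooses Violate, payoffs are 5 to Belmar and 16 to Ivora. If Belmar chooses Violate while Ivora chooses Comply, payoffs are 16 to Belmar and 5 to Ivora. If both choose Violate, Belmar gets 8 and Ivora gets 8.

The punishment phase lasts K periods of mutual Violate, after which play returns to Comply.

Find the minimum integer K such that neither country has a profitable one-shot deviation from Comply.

2

Need Σ_{k=1}^{K} δ^k ≥ (16−11)/(11−8) = 1.6667 at δ = 9/10.
At K = 1 the sum is 0.9000 < 1.6667; at K = 2 it is 1.7100 ≥ 1.6667.
So the minimum punishment length is K = 2.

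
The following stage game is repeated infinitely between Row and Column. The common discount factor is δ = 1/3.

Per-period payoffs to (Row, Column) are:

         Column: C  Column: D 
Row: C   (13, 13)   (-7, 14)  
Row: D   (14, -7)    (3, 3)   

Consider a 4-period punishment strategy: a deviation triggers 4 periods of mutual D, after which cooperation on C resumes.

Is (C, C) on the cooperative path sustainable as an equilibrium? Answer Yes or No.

Comparing payoff streams over the 5 periods until play realigns: cooperate → 13(1+δ+…+δ^4); deviate → 14 + 3(δ+…+δ^4).
Cooperation is sustained iff (13−3)(δ+…+δ^4) ≥ 14−13.
δ+…+δ^4 = 1/3·(1−(1/3)^4)/(1−1/3) = 0.4938, and (14−13)/(13−3) = 0.1000.
0.4938 ≥ 0.1000, so cooperation is sustainable.

Yes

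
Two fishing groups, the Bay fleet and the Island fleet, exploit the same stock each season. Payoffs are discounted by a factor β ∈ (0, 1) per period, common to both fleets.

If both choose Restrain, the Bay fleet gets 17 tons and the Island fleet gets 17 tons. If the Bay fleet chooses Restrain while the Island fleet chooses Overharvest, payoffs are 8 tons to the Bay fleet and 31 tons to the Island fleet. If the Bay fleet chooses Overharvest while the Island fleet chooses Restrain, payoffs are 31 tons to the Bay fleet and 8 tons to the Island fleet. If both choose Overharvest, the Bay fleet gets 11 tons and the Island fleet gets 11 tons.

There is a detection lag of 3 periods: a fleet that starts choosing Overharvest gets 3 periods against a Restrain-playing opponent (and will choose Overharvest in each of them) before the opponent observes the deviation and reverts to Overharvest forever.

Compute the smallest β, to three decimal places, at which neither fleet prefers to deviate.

0.888

Deviating for the 3 undetected periods gains 31−17 = 14 per period over cooperation, then loses 17−11 = 6 per period forever once punishment starts.
Gain: 14(1 + β + … + β^2); loss: 6·β^3/(1−β).
No profitable deviation ⇔ 14(1−β^3) ≤ 6·β^3, i.e. β^3 ≥ 14/(14+6) = 7/10.
Hence β ≥ (7/10)^(1/3) ≈ 0.888.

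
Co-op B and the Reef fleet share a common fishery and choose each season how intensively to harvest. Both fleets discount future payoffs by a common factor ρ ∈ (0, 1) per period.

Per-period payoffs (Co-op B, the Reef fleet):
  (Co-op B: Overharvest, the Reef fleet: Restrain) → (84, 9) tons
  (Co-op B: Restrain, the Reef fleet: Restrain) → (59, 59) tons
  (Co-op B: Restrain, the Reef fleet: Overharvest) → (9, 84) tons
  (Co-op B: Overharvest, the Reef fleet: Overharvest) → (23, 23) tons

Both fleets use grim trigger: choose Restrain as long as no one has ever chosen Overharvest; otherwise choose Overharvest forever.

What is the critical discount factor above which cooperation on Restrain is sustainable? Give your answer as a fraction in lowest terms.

25/61

Cooperation forever yields 59 each period: 59/(1−ρ).
Deviating yields 84 once, then 23 forever: 84 + 23ρ/(1−ρ).
No profitable deviation requires 59/(1−ρ) ≥ 84 + 23ρ/(1−ρ).
Multiplying by (1−ρ): 59 ≥ 84(1−ρ) + 23ρ = 84 − 61ρ.
So 61ρ ≥ 25, i.e. ρ ≥ 25/61.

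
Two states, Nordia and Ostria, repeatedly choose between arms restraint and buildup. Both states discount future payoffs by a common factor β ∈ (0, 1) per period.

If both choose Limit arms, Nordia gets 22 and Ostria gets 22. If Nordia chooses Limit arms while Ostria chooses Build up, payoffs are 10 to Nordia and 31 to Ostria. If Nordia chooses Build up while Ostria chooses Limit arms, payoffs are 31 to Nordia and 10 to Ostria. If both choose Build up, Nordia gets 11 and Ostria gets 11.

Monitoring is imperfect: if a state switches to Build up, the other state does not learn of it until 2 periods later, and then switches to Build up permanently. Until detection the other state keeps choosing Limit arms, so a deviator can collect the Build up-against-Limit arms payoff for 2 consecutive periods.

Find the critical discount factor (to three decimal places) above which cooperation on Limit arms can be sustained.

The best deviation is to choose Build up for all 2 undetected periods, earning 31 each, then 11 forever once detected.
Deviation value: 31(1−β^2)/(1−β) + 11β^2/(1−β); cooperation value: 22/(1−β).
IC: 22 ≥ 31(1−β^2) + 11β^2 = 31 − 20β^2.
So β^2 ≥ 9/20, giving β ≥ (9/20)^(1/2) ≈ 0.671.

0.671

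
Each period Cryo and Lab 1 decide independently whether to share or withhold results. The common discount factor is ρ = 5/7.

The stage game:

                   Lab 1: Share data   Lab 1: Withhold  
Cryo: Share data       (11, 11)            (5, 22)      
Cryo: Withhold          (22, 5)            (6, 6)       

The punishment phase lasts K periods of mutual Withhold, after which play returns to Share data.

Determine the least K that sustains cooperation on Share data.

IC: ρ(1−ρ^K)/(1−ρ) ≥ (22−11)/(11−6) = 11/5.
With ρ = 5/7: need 1 − ρ^K ≥ 11/5·(1−5/7)/(5/7), i.e. ρ^K ≤ 0.1200.
Since (5/7)^6 = 0.1328 and (5/7)^7 = 0.0949, the smallest such K is 7.

7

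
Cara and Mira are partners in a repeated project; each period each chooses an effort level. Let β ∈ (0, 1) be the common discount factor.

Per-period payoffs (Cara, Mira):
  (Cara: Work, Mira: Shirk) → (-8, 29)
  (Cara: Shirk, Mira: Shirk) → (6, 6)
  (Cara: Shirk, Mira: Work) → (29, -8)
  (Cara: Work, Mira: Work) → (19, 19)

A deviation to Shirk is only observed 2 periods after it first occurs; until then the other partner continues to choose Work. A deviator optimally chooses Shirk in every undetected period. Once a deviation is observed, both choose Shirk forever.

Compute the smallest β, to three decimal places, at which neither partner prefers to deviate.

0.659

Deviating for the 2 undetected periods gains 29−19 = 10 per period over cooperation, then loses 19−6 = 13 per period forever once punishment starts.
Gain: 10(1 + β + … + β^1); loss: 13·β^2/(1−β).
No profitable deviation ⇔ 10(1−β^2) ≤ 13·β^2, i.e. β^2 ≥ 10/(10+13) = 10/23.
Hence β ≥ (10/23)^(1/2) ≈ 0.659.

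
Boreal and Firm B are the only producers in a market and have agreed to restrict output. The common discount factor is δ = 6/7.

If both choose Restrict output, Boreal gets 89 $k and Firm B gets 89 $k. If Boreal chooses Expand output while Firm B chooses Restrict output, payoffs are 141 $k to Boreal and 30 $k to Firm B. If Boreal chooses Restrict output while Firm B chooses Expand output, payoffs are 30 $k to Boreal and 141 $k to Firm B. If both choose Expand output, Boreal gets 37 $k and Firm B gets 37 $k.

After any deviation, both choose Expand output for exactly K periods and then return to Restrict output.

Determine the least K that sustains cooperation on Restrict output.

2

No profitable deviation requires (89−37)(δ+…+δ^K) ≥ 141−89, i.e. δ+…+δ^K ≥ 1 ≈ 1.0000.
With δ = 6/7, the partial sums are K=1: 0.8571, K=2: 1.5918.
K = 2 is the first length at which the sum reaches 1.0000.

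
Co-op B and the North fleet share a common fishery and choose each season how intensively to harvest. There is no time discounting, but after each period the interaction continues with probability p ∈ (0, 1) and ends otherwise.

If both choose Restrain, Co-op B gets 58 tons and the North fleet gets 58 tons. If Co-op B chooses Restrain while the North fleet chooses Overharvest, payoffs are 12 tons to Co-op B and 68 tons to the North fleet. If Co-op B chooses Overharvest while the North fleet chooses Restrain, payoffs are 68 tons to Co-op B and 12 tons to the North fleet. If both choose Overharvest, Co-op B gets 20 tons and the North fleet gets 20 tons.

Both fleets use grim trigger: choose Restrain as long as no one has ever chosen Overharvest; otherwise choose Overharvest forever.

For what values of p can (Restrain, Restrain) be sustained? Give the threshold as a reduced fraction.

Expected cooperation value is 58 + p·58 + p²·58 + … = 58/(1−p); deviation gives 68 + p·20/(1−p).
58 ≥ 68(1−p) + 20p ⇒ 48p ≥ 10 ⇒ p ≥ 10/48 = 5/24.

5/24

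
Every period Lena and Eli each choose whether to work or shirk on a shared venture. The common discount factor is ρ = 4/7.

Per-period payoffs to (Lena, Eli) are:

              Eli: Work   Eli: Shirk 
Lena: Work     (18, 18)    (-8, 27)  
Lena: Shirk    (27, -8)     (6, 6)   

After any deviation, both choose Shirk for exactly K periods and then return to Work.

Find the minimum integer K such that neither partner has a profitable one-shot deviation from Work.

2

Need Σ_{k=1}^{K} ρ^k ≥ (27−18)/(18−6) = 0.7500 at ρ = 4/7.
At K = 1 the sum is 0.5714 < 0.7500; at K = 2 it is 0.8980 ≥ 0.7500.
So the minimum punishment length is K = 2.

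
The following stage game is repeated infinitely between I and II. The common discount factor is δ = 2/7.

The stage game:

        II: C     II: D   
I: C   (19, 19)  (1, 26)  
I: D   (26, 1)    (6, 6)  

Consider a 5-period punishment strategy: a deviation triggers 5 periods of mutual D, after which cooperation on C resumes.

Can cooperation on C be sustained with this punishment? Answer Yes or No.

A one-shot deviation gives 26 now, then 6 for 5 periods, then back to 19.
Gain from deviating: (26−19) today; loss: (19−6) in each of the next 5 periods.
No-deviation condition: (19−6)(δ+…+δ^5) ≥ 26−19, i.e. δ+…+δ^5 ≥ 7/13.
At δ = 2/7: δ+…+δ^5 = 0.3992 < 0.5385.
So cooperation is not sustainable.

No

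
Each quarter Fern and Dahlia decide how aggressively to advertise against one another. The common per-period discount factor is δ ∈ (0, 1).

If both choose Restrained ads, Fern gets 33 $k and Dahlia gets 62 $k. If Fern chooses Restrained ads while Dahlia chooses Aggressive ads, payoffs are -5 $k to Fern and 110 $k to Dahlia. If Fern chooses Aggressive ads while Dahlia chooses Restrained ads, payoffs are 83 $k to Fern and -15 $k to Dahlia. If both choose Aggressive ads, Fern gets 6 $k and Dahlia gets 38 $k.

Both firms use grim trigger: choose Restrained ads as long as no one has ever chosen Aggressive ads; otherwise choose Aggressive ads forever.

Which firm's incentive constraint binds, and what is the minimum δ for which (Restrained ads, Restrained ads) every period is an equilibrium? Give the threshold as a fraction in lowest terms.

For Fern: deviation gain 83−33 = 50, per-period punishment loss 33−6 = 27. IC gives δ ≥ 50/77.
For Dahlia: gain 48, loss 24 per period, so δ ≥ 48/72 = 2/3.
The tighter constraint is Dahlia's, so cooperation needs δ ≥ 2/3.

Dahlia; δ ≥ 2/3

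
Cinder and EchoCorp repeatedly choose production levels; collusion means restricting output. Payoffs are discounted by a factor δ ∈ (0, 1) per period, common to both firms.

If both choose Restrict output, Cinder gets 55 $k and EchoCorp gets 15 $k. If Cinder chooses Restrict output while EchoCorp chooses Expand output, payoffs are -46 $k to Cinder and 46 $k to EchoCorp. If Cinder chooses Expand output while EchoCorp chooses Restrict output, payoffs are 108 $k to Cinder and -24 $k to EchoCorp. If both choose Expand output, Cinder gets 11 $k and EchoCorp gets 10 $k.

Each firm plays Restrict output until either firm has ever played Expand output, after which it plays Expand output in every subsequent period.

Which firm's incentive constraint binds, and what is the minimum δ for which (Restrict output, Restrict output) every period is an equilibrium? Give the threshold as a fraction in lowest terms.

EchoCorp; δ ≥ 31/36

For Cinder: deviation gain 108−55 = 53, per-period punishment loss 55−11 = 44. IC gives δ ≥ 53/97.
For EchoCorp: gain 31, loss 5 per period, so δ ≥ 31/36.
The tighter constraint is EchoCorp's, so cooperation needs δ ≥ 31/36.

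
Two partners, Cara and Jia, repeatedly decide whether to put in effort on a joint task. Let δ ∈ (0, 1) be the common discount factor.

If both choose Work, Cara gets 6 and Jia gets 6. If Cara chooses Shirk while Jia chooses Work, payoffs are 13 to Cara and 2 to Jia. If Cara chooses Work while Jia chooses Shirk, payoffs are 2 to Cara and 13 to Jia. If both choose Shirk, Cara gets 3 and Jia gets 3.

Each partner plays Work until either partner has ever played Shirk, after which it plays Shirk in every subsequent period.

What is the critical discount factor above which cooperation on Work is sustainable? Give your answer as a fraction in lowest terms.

Under grim trigger the critical discount factor is (T−C)/(T−P) with T = 13, C = 6, P = 3.
δ* = (13−6)/(13−3) = 7/10.

7/10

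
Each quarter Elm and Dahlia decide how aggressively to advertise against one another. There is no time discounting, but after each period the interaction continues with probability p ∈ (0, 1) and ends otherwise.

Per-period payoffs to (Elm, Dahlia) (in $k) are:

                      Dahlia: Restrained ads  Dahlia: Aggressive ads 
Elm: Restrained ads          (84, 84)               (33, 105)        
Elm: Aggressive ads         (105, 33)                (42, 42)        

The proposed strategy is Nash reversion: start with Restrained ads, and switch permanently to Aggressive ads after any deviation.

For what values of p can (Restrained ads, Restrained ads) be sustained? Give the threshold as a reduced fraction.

Expected cooperation value is 84 + p·84 + p²·84 + … = 84/(1−p); deviation gives 105 + p·42/(1−p).
84 ≥ 105(1−p) + 42p ⇒ 63p ≥ 21 ⇒ p ≥ 21/63 = 1/3.

1/3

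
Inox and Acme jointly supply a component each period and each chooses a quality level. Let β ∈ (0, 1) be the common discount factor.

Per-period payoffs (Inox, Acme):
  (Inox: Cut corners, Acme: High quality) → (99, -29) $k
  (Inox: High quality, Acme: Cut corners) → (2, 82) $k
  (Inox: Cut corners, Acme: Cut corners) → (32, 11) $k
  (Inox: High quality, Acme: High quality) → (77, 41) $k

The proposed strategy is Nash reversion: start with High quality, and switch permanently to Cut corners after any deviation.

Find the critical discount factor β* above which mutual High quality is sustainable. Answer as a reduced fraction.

41/71

Inox's threshold: (99−77)/(99−32) = 22/67.
Acme's threshold: (82−41)/(82−11) = 41/71.
22/67 < 41/71, so Acme binds and β* = 41/71.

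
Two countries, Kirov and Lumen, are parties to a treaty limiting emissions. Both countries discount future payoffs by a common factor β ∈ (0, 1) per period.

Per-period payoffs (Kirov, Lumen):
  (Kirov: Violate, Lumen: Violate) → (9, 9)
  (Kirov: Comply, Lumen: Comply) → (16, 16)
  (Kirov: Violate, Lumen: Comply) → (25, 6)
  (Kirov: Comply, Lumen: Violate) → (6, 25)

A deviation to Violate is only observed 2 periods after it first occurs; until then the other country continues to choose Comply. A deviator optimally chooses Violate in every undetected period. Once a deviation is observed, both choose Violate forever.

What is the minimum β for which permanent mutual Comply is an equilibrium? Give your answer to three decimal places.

0.750

Deviating for the 2 undetected periods gains 25−16 = 9 per period over cooperation, then loses 16−9 = 7 per period forever once punishment starts.
Gain: 9(1 + β + … + β^1); loss: 7·β^2/(1−β).
No profitable deviation ⇔ 9(1−β^2) ≤ 7·β^2, i.e. β^2 ≥ 9/(9+7) = 9/16.
Hence β ≥ (9/16)^(1/2) ≈ 0.750.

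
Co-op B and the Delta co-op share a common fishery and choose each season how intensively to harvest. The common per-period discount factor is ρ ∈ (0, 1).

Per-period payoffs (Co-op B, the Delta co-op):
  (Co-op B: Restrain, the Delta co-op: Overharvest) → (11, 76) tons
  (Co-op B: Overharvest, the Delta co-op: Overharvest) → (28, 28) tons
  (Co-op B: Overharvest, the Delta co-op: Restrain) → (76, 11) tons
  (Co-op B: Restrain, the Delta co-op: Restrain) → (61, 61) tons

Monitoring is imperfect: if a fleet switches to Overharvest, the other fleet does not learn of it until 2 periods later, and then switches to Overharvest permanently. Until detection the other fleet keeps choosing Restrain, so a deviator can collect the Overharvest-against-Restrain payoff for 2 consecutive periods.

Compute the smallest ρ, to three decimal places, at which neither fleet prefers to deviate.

The best deviation is to choose Overharvest for all 2 undetected periods, earning 76 each, then 28 forever once detected.
Deviation value: 76(1−ρ^2)/(1−ρ) + 28ρ^2/(1−ρ); cooperation value: 61/(1−ρ).
IC: 61 ≥ 76(1−ρ^2) + 28ρ^2 = 76 − 48ρ^2.
So ρ^2 ≥ 15/48 = 5/16, giving ρ ≥ (5/16)^(1/2) ≈ 0.559.

0.559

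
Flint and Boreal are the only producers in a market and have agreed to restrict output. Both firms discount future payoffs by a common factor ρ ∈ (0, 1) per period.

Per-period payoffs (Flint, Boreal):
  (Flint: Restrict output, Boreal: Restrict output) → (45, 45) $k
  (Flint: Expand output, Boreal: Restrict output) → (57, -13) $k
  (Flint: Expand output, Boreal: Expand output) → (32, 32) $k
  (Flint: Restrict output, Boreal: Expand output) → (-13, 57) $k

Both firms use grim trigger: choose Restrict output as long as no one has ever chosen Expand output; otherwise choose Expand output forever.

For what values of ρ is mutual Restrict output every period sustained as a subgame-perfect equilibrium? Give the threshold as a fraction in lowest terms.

12/25

One-period gain from deviating is 57 − 45 = 12. The loss is 45 − 32 = 13 in every subsequent period, with present value 13·ρ/(1−ρ).
Deviation is unprofitable when 13·ρ/(1−ρ) ≥ 12, i.e. ρ/(1−ρ) ≥ 12/13.
Equivalently ρ ≥ 12/(12+13) = 12/25.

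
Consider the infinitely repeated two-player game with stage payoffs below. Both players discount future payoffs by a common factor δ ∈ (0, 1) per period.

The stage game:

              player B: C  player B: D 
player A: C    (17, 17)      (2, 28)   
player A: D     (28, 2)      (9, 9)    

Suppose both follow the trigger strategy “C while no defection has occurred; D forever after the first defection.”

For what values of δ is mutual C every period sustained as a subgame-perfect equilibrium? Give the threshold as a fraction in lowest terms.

Cooperation forever yields 17 each period: 17/(1−δ).
Deviating yields 28 once, then 9 forever: 28 + 9δ/(1−δ).
No profitable deviation requires 17/(1−δ) ≥ 28 + 9δ/(1−δ).
Multiplying by (1−δ): 17 ≥ 28(1−δ) + 9δ = 28 − 19δ.
So 19δ ≥ 11, i.e. δ ≥ 11/19.

11/19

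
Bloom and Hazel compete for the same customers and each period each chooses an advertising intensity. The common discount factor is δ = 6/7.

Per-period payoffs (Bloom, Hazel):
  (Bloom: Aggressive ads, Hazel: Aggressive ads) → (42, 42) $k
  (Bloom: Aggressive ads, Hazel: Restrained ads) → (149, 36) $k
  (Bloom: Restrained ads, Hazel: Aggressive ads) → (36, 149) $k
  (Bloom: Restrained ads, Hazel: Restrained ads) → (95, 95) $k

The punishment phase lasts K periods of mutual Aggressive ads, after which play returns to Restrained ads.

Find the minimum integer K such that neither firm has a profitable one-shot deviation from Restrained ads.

Need Σ_{k=1}^{K} δ^k ≥ (149−95)/(95−42) = 1.0189 at δ = 6/7.
At K = 1 the sum is 0.8571 < 1.0189; at K = 2 it is 1.5918 ≥ 1.0189.
So the minimum punishment length is K = 2.

2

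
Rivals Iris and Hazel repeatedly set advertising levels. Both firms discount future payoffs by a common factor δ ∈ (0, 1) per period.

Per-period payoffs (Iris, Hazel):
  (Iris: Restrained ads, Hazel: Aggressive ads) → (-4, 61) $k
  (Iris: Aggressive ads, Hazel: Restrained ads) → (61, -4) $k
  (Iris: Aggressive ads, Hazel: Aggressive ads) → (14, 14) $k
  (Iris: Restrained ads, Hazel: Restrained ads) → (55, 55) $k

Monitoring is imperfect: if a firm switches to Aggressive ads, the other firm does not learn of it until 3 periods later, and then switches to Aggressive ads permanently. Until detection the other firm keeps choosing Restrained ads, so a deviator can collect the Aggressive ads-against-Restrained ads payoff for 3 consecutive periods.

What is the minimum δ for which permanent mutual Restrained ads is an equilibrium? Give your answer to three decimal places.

Deviating for the 3 undetected periods gains 61−55 = 6 per period over cooperation, then loses 55−14 = 41 per period forever once punishment starts.
Gain: 6(1 + δ + … + δ^2); loss: 41·δ^3/(1−δ).
No profitable deviation ⇔ 6(1−δ^3) ≤ 41·δ^3, i.e. δ^3 ≥ 6/(6+41) = 6/47.
Hence δ ≥ (6/47)^(1/3) ≈ 0.504.

0.504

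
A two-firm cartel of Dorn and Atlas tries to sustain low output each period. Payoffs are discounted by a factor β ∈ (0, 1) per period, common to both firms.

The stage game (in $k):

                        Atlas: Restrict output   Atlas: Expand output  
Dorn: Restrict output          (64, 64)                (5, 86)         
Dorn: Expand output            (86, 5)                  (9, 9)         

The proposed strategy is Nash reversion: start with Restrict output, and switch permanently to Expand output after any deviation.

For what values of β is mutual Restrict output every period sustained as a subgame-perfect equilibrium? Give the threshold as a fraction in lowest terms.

One-period gain from deviating is 86 − 64 = 22. The loss is 64 − 9 = 55 in every subsequent period, with present value 55·β/(1−β).
Deviation is unprofitable when 55·β/(1−β) ≥ 22, i.e. β/(1−β) ≥ 2/5.
Equivalently β ≥ 22/(22+55) = 2/7.

2/7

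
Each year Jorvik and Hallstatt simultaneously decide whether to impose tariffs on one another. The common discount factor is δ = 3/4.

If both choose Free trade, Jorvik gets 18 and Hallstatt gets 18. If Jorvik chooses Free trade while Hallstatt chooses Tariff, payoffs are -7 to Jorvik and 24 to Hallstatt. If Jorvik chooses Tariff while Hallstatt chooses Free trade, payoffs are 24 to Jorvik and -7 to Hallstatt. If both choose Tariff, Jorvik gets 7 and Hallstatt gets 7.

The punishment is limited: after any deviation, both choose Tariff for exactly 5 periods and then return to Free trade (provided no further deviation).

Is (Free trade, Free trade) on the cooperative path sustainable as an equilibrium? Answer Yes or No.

Yes

A one-shot deviation gives 24 now, then 7 for 5 periods, then back to 18.
Gain from deviating: (24−18) today; loss: (18−7) in each of the next 5 periods.
No-deviation condition: (18−7)(δ+…+δ^5) ≥ 24−18, i.e. δ+…+δ^5 ≥ 6/11.
At δ = 3/4: δ+…+δ^5 = 2.2881 ≥ 0.5455.
So cooperation is sustainable.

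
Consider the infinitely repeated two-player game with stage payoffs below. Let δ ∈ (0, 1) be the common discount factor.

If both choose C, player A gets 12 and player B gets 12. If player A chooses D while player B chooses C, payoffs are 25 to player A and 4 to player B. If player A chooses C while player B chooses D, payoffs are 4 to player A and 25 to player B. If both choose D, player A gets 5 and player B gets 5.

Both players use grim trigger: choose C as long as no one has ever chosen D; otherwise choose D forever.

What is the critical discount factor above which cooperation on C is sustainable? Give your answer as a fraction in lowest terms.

13/20

One-period gain from deviating is 25 − 12 = 13. The loss is 12 − 5 = 7 in every subsequent period, with present value 7·δ/(1−δ).
Deviation is unprofitable when 7·δ/(1−δ) ≥ 13, i.e. δ/(1−δ) ≥ 13/7.
Equivalently δ ≥ 13/(13+7) = 13/20.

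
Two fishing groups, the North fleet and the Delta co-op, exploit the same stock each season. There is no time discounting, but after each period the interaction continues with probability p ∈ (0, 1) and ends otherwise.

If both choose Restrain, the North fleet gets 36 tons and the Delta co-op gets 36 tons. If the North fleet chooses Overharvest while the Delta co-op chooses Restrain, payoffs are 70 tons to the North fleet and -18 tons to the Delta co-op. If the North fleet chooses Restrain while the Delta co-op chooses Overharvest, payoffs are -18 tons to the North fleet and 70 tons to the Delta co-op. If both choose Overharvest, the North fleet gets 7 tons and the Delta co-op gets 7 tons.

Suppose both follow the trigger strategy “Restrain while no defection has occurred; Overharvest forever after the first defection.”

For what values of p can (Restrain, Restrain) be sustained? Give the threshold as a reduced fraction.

34/63

With no time discounting, the continuation probability p plays the role of the discount factor.
Grim-trigger IC: 36/(1−p) ≥ 70 + 7p/(1−p) ⇒ p ≥ (70−36)/(70−7) = 34/63.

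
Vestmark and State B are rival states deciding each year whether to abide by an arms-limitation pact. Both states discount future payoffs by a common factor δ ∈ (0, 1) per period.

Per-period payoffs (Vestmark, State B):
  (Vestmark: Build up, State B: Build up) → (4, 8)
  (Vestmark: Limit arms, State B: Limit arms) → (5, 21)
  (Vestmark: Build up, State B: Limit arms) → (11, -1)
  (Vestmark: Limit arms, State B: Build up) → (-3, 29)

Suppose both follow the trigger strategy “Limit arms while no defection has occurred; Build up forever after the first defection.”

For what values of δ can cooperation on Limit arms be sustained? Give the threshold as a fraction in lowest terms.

For Vestmark: deviation gain 11−5 = 6, per-period punishment loss 5−4 = 1. IC gives δ ≥ 6/7.
For State B: gain 8, loss 13 per period, so δ ≥ 8/21.
The tighter constraint is Vestmark's, so cooperation needs δ ≥ 6/7.

6/7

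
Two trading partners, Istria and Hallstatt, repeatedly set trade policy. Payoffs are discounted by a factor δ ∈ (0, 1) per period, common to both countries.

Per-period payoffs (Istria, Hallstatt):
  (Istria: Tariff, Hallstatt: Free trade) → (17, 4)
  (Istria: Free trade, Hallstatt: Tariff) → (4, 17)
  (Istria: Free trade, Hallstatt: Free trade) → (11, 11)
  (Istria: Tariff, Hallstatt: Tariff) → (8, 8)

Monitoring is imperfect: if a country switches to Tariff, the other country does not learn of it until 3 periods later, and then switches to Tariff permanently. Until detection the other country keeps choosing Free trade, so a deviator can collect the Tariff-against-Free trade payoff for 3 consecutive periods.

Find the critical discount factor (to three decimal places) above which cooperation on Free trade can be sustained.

0.874

The best deviation is to choose Tariff for all 3 undetected periods, earning 17 each, then 8 forever once detected.
Deviation value: 17(1−δ^3)/(1−δ) + 8δ^3/(1−δ); cooperation value: 11/(1−δ).
IC: 11 ≥ 17(1−δ^3) + 8δ^3 = 17 − 9δ^3.
So δ^3 ≥ 6/9 = 2/3, giving δ ≥ (2/3)^(1/3) ≈ 0.874.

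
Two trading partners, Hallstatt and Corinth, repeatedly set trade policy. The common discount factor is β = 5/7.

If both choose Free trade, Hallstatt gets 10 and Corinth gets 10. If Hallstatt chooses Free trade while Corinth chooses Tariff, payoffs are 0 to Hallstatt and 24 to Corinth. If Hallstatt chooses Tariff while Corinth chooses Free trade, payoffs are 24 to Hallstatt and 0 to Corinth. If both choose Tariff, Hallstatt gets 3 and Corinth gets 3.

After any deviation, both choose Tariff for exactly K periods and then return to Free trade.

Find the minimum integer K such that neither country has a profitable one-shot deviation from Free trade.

5

IC: β(1−β^K)/(1−β) ≥ (24−10)/(10−3) = 2.
With β = 5/7: need 1 − β^K ≥ 2·(1−5/7)/(5/7), i.e. β^K ≤ 0.2000.
Since (5/7)^4 = 0.2603 and (5/7)^5 = 0.1859, the smallest such K is 5.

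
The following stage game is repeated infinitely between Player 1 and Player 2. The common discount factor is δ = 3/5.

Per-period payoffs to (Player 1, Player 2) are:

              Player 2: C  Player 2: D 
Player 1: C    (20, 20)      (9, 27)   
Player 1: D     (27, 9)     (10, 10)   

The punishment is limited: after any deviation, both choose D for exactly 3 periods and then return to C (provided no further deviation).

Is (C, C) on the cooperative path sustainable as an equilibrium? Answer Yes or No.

Yes

Comparing payoff streams over the 4 periods until play realigns: cooperate → 20(1+δ+…+δ^3); deviate → 27 + 10(δ+…+δ^3).
Cooperation is sustained iff (20−10)(δ+…+δ^3) ≥ 27−20.
δ+…+δ^3 = 3/5·(1−(3/5)^3)/(1−3/5) = 1.1760, and (27−20)/(20−10) = 0.7000.
1.1760 ≥ 0.7000, so cooperation is sustainable.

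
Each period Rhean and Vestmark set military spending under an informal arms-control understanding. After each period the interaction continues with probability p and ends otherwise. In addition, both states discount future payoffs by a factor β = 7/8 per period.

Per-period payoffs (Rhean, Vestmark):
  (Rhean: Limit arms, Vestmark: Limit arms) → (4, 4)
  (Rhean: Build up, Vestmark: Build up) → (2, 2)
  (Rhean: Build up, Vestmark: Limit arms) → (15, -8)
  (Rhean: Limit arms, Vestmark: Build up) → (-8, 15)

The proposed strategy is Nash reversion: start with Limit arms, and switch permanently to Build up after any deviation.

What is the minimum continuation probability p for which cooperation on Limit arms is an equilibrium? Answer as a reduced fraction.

88/91

Expected continuation weight on next period's payoff is β·p = 7/8·p, which plays the role of the discount factor.
Cooperation requires 7/8·p ≥ (15−4)/(15−2) = 11/13, hence p ≥ 88/91.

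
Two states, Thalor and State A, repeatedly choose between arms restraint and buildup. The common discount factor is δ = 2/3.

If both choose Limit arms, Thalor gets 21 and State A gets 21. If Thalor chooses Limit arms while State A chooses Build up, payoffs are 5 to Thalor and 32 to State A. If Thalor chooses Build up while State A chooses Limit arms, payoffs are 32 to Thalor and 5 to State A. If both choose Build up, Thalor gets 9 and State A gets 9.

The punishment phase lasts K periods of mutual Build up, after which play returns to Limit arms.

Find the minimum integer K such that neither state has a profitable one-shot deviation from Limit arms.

2

Need Σ_{k=1}^{K} δ^k ≥ (32−21)/(21−9) = 0.9167 at δ = 2/3.
At K = 1 the sum is 0.6667 < 0.9167; at K = 2 it is 1.1111 ≥ 0.9167.
So the minimum punishment length is K = 2.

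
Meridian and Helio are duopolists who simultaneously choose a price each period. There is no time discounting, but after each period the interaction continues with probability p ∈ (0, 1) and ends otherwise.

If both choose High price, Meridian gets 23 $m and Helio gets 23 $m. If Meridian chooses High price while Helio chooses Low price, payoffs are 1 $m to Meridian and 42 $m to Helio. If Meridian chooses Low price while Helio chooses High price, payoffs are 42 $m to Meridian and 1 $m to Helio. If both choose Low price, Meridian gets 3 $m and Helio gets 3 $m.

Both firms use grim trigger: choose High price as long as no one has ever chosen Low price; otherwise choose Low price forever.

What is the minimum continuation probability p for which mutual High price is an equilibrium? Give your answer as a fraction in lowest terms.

19/39

With no time discounting, the continuation probability p plays the role of the discount factor.
Grim-trigger IC: 23/(1−p) ≥ 42 + 3p/(1−p) ⇒ p ≥ (42−23)/(42−3) = 19/39.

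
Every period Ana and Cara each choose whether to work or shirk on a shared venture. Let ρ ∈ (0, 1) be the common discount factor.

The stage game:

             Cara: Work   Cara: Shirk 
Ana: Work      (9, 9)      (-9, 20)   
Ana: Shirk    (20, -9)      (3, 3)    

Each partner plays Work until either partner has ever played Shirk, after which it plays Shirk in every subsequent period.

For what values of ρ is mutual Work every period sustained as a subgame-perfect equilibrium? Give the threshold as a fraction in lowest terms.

Under grim trigger the critical discount factor is (T−C)/(T−P) with T = 20, C = 9, P = 3.
ρ* = (20−9)/(20−3) = 11/17.

11/17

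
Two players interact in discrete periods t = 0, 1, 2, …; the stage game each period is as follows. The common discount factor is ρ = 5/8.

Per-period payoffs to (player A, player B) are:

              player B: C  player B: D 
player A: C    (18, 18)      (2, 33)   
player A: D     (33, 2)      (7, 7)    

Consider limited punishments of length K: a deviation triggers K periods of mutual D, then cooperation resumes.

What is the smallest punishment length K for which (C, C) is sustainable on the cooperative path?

No profitable deviation requires (18−7)(ρ+…+ρ^K) ≥ 33−18, i.e. ρ+…+ρ^K ≥ 15/11 ≈ 1.3636.
With ρ = 5/8, the partial sums are K=1: 0.6250, K=2: 1.0156, K=3: 1.2598, K=4: 1.4124.
K = 4 is the first length at which the sum reaches 1.3636.

4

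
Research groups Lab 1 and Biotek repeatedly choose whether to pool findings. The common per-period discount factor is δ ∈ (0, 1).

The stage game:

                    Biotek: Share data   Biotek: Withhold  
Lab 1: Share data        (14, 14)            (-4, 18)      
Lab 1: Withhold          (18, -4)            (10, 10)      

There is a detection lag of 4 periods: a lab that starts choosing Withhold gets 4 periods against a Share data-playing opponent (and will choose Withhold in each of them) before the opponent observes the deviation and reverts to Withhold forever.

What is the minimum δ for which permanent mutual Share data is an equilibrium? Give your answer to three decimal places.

0.841

A deviator earns 18 for 4 periods, then 10 forever; cooperating earns 14 forever. Multiplying the IC by (1−δ):
14 ≥ 18(1−δ^4) + 10δ^4, so 8·δ^4 ≥ 4 and δ^4 ≥ 1/2.
δ ≥ (1/2)^(1/4) ≈ 0.841.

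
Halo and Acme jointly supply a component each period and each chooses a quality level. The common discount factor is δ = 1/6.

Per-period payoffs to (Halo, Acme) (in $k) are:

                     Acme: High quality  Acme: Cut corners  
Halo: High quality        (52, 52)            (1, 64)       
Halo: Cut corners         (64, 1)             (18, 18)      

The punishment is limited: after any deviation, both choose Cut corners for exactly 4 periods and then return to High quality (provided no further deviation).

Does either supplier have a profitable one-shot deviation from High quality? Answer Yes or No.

IC: δ+…+δ^4 ≥ (64−52)/(52−18) = 6/17.
At δ = 1/6: partial sum = 0.1998 < 0.3529. Cooperation not sustainable.

Yes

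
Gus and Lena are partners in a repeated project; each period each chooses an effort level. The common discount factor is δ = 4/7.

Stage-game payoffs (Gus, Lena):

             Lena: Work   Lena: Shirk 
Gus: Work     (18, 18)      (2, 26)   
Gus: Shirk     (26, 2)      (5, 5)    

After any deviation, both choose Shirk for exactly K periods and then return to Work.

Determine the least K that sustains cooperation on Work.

IC: δ(1−δ^K)/(1−δ) ≥ (26−18)/(18−5) = 8/13.
With δ = 4/7: need 1 − δ^K ≥ 8/13·(1−4/7)/(4/7), i.e. δ^K ≤ 0.5385.
Since (4/7)^1 = 0.5714 and (4/7)^2 = 0.3265, the smallest such K is 2.

2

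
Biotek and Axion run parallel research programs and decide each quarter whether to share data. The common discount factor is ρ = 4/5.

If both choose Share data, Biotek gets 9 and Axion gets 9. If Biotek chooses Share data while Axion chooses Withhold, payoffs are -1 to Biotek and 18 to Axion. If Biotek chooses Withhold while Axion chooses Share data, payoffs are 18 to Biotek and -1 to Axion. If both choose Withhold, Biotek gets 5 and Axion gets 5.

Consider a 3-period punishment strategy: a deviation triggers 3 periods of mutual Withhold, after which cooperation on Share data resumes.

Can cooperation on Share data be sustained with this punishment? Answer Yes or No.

No

IC: ρ+…+ρ^3 ≥ (18−9)/(9−5) = 9/4.
At ρ = 4/5: partial sum = 1.9520 < 2.2500. Cooperation not sustainable.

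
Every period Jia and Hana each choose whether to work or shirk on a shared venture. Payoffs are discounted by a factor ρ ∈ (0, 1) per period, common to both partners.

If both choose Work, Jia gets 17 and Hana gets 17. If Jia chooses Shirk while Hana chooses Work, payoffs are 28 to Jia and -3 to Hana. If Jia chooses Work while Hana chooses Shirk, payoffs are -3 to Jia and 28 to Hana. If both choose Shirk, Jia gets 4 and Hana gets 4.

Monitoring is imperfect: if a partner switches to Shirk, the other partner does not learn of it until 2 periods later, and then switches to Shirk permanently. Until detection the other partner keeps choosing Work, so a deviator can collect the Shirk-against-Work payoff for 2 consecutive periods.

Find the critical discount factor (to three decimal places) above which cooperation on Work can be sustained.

0.677

The best deviation is to choose Shirk for all 2 undetected periods, earning 28 each, then 4 forever once detected.
Deviation value: 28(1−ρ^2)/(1−ρ) + 4ρ^2/(1−ρ); cooperation value: 17/(1−ρ).
IC: 17 ≥ 28(1−ρ^2) + 4ρ^2 = 28 − 24ρ^2.
So ρ^2 ≥ 11/24, giving ρ ≥ (11/24)^(1/2) ≈ 0.677.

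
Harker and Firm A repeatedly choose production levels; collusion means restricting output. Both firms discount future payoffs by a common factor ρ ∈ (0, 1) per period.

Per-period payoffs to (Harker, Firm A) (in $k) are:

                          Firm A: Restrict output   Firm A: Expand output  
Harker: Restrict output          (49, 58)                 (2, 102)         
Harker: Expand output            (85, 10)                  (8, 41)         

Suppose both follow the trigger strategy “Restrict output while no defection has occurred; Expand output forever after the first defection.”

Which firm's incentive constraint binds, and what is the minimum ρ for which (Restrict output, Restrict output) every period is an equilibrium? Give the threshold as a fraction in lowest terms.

Harker's threshold: (85−49)/(85−8) = 36/77.
Firm A's threshold: (102−58)/(102−41) = 44/61.
36/77 < 44/61, so Firm A binds and ρ* = 44/61.

Firm A; ρ ≥ 44/61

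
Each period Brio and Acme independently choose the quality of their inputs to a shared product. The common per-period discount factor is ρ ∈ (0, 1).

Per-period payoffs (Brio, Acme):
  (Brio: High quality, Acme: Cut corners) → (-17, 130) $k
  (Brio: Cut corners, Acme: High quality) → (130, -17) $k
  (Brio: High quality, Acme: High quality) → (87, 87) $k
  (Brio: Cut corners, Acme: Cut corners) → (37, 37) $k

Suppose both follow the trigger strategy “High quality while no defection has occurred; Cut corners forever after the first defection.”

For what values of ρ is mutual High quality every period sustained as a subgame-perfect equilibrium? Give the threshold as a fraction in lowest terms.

One-period gain from deviating is 130 − 87 = 43. The loss is 87 − 37 = 50 in every subsequent period, with present value 50·ρ/(1−ρ).
Deviation is unprofitable when 50·ρ/(1−ρ) ≥ 43, i.e. ρ/(1−ρ) ≥ 43/50.
Equivalently ρ ≥ 43/(43+50) = 43/93.

43/93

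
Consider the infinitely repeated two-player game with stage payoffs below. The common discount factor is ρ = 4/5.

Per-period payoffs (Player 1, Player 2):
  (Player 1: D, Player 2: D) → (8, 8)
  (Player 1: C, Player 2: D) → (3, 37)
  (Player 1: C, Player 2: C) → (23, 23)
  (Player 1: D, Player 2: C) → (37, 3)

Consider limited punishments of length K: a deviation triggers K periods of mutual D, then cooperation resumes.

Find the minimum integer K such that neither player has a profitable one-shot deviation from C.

2

Need Σ_{k=1}^{K} ρ^k ≥ (37−23)/(23−8) = 0.9333 at ρ = 4/5.
At K = 1 the sum is 0.8000 < 0.9333; at K = 2 it is 1.4400 ≥ 0.9333.
So the minimum punishment length is K = 2.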